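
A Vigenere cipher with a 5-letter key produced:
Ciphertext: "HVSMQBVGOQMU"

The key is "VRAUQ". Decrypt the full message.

Step 1: Key 'VRAUQ' has length 5. Extended key: VRAUQVRAUQVR
Step 2: Decrypt each position:
  H(7) - V(21) = 12 = M
  V(21) - R(17) = 4 = E
  S(18) - A(0) = 18 = S
  M(12) - U(20) = 18 = S
  Q(16) - Q(16) = 0 = A
  B(1) - V(21) = 6 = G
  V(21) - R(17) = 4 = E
  G(6) - A(0) = 6 = G
  O(14) - U(20) = 20 = U
  Q(16) - Q(16) = 0 = A
  M(12) - V(21) = 17 = R
  U(20) - R(17) = 3 = D
Plaintext: MESSAGEGUARD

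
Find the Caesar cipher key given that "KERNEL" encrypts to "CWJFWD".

Step 1: Compare first letters: K (position 10) -> C (position 2).
Step 2: Shift = (2 - 10) mod 26 = 18.
The shift value is 18.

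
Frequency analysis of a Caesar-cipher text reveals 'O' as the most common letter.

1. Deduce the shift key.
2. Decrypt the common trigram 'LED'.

Step 1: In English, 'E' is the most frequent letter (12.7%).
Step 2: The most frequent ciphertext letter is 'O' (position 14).
Step 3: Shift = (14 - 4) mod 26 = 10.
Step 4: Decrypt 'LED' by shifting back 10:
  L -> B
  E -> U
  D -> T
Step 5: 'LED' decrypts to 'BUT'.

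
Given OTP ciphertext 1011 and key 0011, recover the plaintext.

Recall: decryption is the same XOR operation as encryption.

Step 1: XOR ciphertext with key:
  Ciphertext: 1011
  Key:        0011
  XOR:        1000
Step 2: Plaintext = 1000 = 8 in decimal.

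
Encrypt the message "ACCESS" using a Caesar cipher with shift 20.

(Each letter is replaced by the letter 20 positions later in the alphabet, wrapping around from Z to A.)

Step 1: For each letter, shift forward by 20 positions (mod 26).
  A (position 0) -> position (0+20) mod 26 = 20 -> U
  C (position 2) -> position (2+20) mod 26 = 22 -> W
  C (position 2) -> position (2+20) mod 26 = 22 -> W
  E (position 4) -> position (4+20) mod 26 = 24 -> Y
  S (position 18) -> position (18+20) mod 26 = 12 -> M
  S (position 18) -> position (18+20) mod 26 = 12 -> M
Result: UWWYMM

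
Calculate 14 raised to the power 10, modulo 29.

Step 1: Compute 14^10 mod 29 step by step, reducing modulo 29 at each step.
  14^1 mod 29 = 14
  14^2 mod 29 = (14 * 14) mod 29 = 22
  14^3 mod 29 = (22 * 14) mod 29 = 18
  14^4 mod 29 = (18 * 14) mod 29 = 20
  14^5 mod 29 = (20 * 14) mod 29 = 19
  14^6 mod 29 = (19 * 14) mod 29 = 5
  14^7 mod 29 = (5 * 14) mod 29 = 12
  14^8 mod 29 = (12 * 14) mod 29 = 23
  14^9 mod 29 = (23 * 14) mod 29 = 3
  14^10 mod 29 = (3 * 14) mod 29 = 13
Step 2: Result = 13.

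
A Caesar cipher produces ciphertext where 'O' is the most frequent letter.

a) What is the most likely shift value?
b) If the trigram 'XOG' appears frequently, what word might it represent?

Step 1: In English, 'E' is the most frequent letter (12.7%).
Step 2: The most frequent ciphertext letter is 'O' (position 14).
Step 3: Shift = (14 - 4) mod 26 = 10.
Step 4: Decrypt 'XOG' by shifting back 10:
  X -> N
  O -> E
  G -> W
Step 5: 'XOG' decrypts to 'NEW'.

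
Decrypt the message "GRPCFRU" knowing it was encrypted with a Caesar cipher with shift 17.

Step 1: Reverse the shift by subtracting 17 from each letter position.
  G (position 6) -> position (6-17) mod 26 = 15 -> P
  R (position 17) -> position (17-17) mod 26 = 0 -> A
  P (position 15) -> position (15-17) mod 26 = 24 -> Y
  C (position 2) -> position (2-17) mod 26 = 11 -> L
  F (position 5) -> position (5-17) mod 26 = 14 -> O
  R (position 17) -> position (17-17) mod 26 = 0 -> A
  U (position 20) -> position (20-17) mod 26 = 3 -> D
Decrypted message: PAYLOAD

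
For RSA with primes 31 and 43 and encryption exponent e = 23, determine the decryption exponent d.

Step 1: n = 31 * 43 = 1333.
Step 2: phi(n) = 30 * 42 = 1260.
Step 3: Find d such that 23 * d = 1 (mod 1260).
Step 4: d = 23^(-1) mod 1260 = 767.
Verification: 23 * 767 = 17641 = 14 * 1260 + 1.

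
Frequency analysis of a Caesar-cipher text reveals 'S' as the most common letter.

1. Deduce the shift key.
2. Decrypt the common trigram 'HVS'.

Step 1: In English, 'E' is the most frequent letter (12.7%).
Step 2: The most frequent ciphertext letter is 'S' (position 18).
Step 3: Shift = (18 - 4) mod 26 = 14.
Step 4: Decrypt 'HVS' by shifting back 14:
  H -> T
  V -> H
  S -> E
Step 5: 'HVS' decrypts to 'THE'.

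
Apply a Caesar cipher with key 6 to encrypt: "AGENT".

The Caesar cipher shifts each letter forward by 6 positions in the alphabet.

Step 1: For each letter, shift forward by 6 positions (mod 26).
  A (position 0) -> position (0+6) mod 26 = 6 -> G
  G (position 6) -> position (6+6) mod 26 = 12 -> M
  E (position 4) -> position (4+6) mod 26 = 10 -> K
  N (position 13) -> position (13+6) mod 26 = 19 -> T
  T (position 19) -> position (19+6) mod 26 = 25 -> Z
Result: GMKTZ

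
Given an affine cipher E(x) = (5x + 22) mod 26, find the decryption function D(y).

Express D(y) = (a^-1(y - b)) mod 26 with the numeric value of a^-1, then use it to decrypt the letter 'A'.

Step 1: Find a^-1, the modular inverse of 5 mod 26.
Step 2: We need 5 * a^-1 = 1 (mod 26).
Step 3: 5 * 21 = 105 = 4 * 26 + 1, so a^-1 = 21.
Step 4: D(y) = 21(y - 22) mod 26.
Step 5: Apply to 'A' (y = 0): D(0) = 21 * (0 - 22) mod 26 = 21 * -22 mod 26 = 6 -> 'G'.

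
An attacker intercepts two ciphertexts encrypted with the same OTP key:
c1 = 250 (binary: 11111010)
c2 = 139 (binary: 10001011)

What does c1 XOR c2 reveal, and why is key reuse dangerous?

Step 1: c1 XOR c2 = (m1 XOR k) XOR (m2 XOR k).
Step 2: By XOR associativity/commutativity: = m1 XOR m2 XOR k XOR k = m1 XOR m2.
Step 3: 11111010 XOR 10001011 = 01110001 = 113.
Step 4: The key cancels out! An attacker learns m1 XOR m2 = 113, revealing the relationship between plaintexts.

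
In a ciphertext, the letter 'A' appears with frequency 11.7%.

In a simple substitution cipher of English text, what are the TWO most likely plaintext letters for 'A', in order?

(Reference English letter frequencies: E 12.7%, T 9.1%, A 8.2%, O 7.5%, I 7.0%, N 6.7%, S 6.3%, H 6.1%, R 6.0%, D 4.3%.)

Step 1: Observed frequency of 'A' is 11.7%.
Step 2: Compute distances to each reference frequency and sort:
  E (12.7%): difference = 1.0% <-- BEST
  T (9.1%): difference = 2.6% <-- RUNNER-UP
  A (8.2%): difference = 3.5%
  O (7.5%): difference = 4.2%
  I (7.0%): difference = 4.7%
Step 3: Most likely is 'E' (12.7%, diff 1.0%); second most likely is 'T' (9.1%, diff 2.6%).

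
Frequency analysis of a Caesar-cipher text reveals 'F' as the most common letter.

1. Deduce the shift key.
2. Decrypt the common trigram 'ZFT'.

Step 1: In English, 'E' is the most frequent letter (12.7%).
Step 2: The most frequent ciphertext letter is 'F' (position 5).
Step 3: Shift = (5 - 4) mod 26 = 1.
Step 4: Decrypt 'ZFT' by shifting back 1:
  Z -> Y
  F -> E
  T -> S
Step 5: 'ZFT' decrypts to 'YES'.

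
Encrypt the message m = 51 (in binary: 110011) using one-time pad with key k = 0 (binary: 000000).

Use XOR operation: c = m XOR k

Step 1: Write out the XOR operation bit by bit:
  Message: 110011
  Key:     000000
  XOR:     110011
Step 2: Convert to decimal: 110011 = 51.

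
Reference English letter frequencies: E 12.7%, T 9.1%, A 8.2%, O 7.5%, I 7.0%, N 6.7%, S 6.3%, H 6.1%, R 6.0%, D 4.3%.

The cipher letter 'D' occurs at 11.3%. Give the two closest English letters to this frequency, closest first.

Step 1: Observed frequency of 'D' is 11.3%.
Step 2: Compute distances to each reference frequency and sort:
  E (12.7%): difference = 1.4% <-- BEST
  T (9.1%): difference = 2.2% <-- RUNNER-UP
  A (8.2%): difference = 3.1%
  O (7.5%): difference = 3.8%
  I (7.0%): difference = 4.3%
Step 3: Most likely is 'E' (12.7%, diff 1.4%); second most likely is 'T' (9.1%, diff 2.2%).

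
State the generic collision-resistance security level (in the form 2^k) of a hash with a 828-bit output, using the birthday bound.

Step 1: The birthday paradox gives collision probability ~50% after sqrt(2^n) = 2^(n/2) hashes.
Step 2: For 828-bit output: 2^(828/2) = 2^414.
Step 3: Approximately 2^414 hash computations needed.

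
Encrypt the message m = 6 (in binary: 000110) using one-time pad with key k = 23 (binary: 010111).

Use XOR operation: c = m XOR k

Step 1: Write out the XOR operation bit by bit:
  Message: 000110
  Key:     010111
  XOR:     010001
Step 2: Convert to decimal: 010001 = 17.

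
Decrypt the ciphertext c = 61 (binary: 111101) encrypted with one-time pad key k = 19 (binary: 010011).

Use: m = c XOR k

Step 1: XOR ciphertext with key:
  Ciphertext: 111101
  Key:        010011
  XOR:        101110
Step 2: Plaintext = 101110 = 46 in decimal.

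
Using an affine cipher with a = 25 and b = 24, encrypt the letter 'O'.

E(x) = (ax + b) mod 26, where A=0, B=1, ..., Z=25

Step 1: Convert 'O' to number: x = 14.
Step 2: E(14) = (25 * 14 + 24) mod 26 = 374 mod 26 = 10.
Step 3: Convert 10 back to letter: K.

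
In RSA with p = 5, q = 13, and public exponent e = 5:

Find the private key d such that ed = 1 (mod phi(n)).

Step 1: n = 5 * 13 = 65.
Step 2: phi(n) = 4 * 12 = 48.
Step 3: Find d such that 5 * d = 1 (mod 48).
Step 4: d = 5^(-1) mod 48 = 29.
Verification: 5 * 29 = 145 = 3 * 48 + 1.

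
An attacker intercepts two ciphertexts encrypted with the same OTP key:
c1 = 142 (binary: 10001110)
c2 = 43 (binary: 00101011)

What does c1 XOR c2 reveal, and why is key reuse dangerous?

Step 1: c1 XOR c2 = (m1 XOR k) XOR (m2 XOR k).
Step 2: By XOR associativity/commutativity: = m1 XOR m2 XOR k XOR k = m1 XOR m2.
Step 3: 10001110 XOR 00101011 = 10100101 = 165.
Step 4: The key cancels out! An attacker learns m1 XOR m2 = 165, revealing the relationship between plaintexts.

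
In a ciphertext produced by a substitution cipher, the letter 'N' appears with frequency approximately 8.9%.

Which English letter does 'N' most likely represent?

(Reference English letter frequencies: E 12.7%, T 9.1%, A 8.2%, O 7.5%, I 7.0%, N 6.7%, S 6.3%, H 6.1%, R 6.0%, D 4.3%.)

Step 1: The observed frequency is 8.9%.
Step 2: Compare with English frequencies:
  E: 12.7% (difference: 3.8%)
  T: 9.1% (difference: 0.2%) <-- closest
  A: 8.2% (difference: 0.7%)
  O: 7.5% (difference: 1.4%)
  I: 7.0% (difference: 1.9%)
  N: 6.7% (difference: 2.2%)
  S: 6.3% (difference: 2.6%)
  H: 6.1% (difference: 2.8%)
  R: 6.0% (difference: 2.9%)
  D: 4.3% (difference: 4.6%)
Step 3: 'N' most likely represents 'T' (frequency 9.1%).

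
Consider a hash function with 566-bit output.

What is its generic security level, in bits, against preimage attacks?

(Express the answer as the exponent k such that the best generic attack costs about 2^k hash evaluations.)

Step 1: The hash has a 566-bit output.
Step 2: Preimage resistance means: given a digest h(x), it should be infeasible to find any input that hashes to it.
With a 566-bit output there are 2^566 possible digests, so a generic brute-force preimage search costs about 2^566 evaluations.
Step 3: Security level = 566 bits.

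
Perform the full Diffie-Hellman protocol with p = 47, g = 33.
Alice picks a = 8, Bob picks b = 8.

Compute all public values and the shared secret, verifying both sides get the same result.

Step 1: A = g^a mod p = 33^8 mod 47 = 7.
Step 2: B = g^b mod p = 33^8 mod 47 = 7.
Step 3: Alice computes s = B^a mod p = 7^8 mod 47 = 16.
Step 4: Bob computes s = A^b mod p = 7^8 mod 47 = 16.
Both sides agree: shared secret = 16.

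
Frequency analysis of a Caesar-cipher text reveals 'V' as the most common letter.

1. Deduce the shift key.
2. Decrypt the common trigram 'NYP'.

Step 1: In English, 'E' is the most frequent letter (12.7%).
Step 2: The most frequent ciphertext letter is 'V' (position 21).
Step 3: Shift = (21 - 4) mod 26 = 17.
Step 4: Decrypt 'NYP' by shifting back 17:
  N -> W
  Y -> H
  P -> Y
Step 5: 'NYP' decrypts to 'WHY'.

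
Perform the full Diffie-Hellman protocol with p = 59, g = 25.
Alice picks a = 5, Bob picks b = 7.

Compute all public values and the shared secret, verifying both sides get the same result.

Step 1: A = g^a mod p = 25^5 mod 59 = 4.
Step 2: B = g^b mod p = 25^7 mod 59 = 22.
Step 3: Alice computes s = B^a mod p = 22^5 mod 59 = 41.
Step 4: Bob computes s = A^b mod p = 4^7 mod 59 = 41.
Both sides agree: shared secret = 41.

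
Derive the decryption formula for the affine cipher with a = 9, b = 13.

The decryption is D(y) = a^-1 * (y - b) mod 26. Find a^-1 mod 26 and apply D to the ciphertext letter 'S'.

Step 1: Find a^-1, the modular inverse of 9 mod 26.
Step 2: We need 9 * a^-1 = 1 (mod 26).
Step 3: 9 * 3 = 27 = 1 * 26 + 1, so a^-1 = 3.
Step 4: D(y) = 3(y - 13) mod 26.
Step 5: Apply to 'S' (y = 18): D(18) = 3 * (18 - 13) mod 26 = 3 * 5 mod 26 = 15 -> 'P'.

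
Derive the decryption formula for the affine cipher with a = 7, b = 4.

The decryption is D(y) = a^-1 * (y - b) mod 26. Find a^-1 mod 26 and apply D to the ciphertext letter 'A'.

Step 1: Find a^-1, the modular inverse of 7 mod 26.
Step 2: We need 7 * a^-1 = 1 (mod 26).
Step 3: 7 * 15 = 105 = 4 * 26 + 1, so a^-1 = 15.
Step 4: D(y) = 15(y - 4) mod 26.
Step 5: Apply to 'A' (y = 0): D(0) = 15 * (0 - 4) mod 26 = 15 * -4 mod 26 = 18 -> 'S'.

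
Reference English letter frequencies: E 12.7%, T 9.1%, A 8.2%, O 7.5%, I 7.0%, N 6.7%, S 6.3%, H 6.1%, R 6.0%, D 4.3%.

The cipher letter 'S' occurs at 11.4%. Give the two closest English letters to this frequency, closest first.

Step 1: Observed frequency of 'S' is 11.4%.
Step 2: Compute distances to each reference frequency and sort:
  E (12.7%): difference = 1.3% <-- BEST
  T (9.1%): difference = 2.3% <-- RUNNER-UP
  A (8.2%): difference = 3.2%
  O (7.5%): difference = 3.9%
  I (7.0%): difference = 4.4%
Step 3: Most likely is 'E' (12.7%, diff 1.3%); second most likely is 'T' (9.1%, diff 2.3%).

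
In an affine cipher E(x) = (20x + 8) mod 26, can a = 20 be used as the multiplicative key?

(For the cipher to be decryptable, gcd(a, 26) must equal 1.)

Step 1: Compute gcd(20, 26).
Step 2: gcd(20, 26) = 2.
Since gcd = 2 != 1, 20 shares a common factor with 26, so it cannot be used.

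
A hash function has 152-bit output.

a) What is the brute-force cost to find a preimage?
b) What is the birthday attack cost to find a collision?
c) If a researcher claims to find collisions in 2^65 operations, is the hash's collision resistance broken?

Step 1: Preimage resistance requires brute-force of 2^152 operations.
Step 2: Collision resistance (birthday bound) = 2^(152/2) = 2^76.
Step 3: The claimed attack costs 2^65 operations.
Step 4: Since 2^65 < 2^76, the claimed attack beats the generic birthday bound, so collision resistance is broken.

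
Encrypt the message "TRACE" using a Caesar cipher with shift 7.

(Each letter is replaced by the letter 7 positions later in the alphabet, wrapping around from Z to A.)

Step 1: For each letter, shift forward by 7 positions (mod 26).
  T (position 19) -> position (19+7) mod 26 = 0 -> A
  R (position 17) -> position (17+7) mod 26 = 24 -> Y
  A (position 0) -> position (0+7) mod 26 = 7 -> H
  C (position 2) -> position (2+7) mod 26 = 9 -> J
  E (position 4) -> position (4+7) mod 26 = 11 -> L
Result: AYHJL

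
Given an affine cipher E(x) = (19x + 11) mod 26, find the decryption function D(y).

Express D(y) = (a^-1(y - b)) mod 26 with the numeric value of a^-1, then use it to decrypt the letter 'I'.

Step 1: Find a^-1, the modular inverse of 19 mod 26.
Step 2: We need 19 * a^-1 = 1 (mod 26).
Step 3: 19 * 11 = 209 = 8 * 26 + 1, so a^-1 = 11.
Step 4: D(y) = 11(y - 11) mod 26.
Step 5: Apply to 'I' (y = 8): D(8) = 11 * (8 - 11) mod 26 = 11 * -3 mod 26 = 19 -> 'T'.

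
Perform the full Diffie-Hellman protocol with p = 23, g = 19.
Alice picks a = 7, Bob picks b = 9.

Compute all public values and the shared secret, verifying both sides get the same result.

Step 1: A = g^a mod p = 19^7 mod 23 = 15.
Step 2: B = g^b mod p = 19^9 mod 23 = 10.
Step 3: Alice computes s = B^a mod p = 10^7 mod 23 = 14.
Step 4: Bob computes s = A^b mod p = 15^9 mod 23 = 14.
Both sides agree: shared secret = 14.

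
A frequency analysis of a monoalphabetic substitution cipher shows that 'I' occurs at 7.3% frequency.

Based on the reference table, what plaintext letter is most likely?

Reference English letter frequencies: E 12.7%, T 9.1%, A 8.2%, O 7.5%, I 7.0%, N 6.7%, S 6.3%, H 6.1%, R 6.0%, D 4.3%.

Step 1: The observed frequency is 7.3%.
Step 2: Compare with English frequencies:
  E: 12.7% (difference: 5.4%)
  T: 9.1% (difference: 1.8%)
  A: 8.2% (difference: 0.9%)
  O: 7.5% (difference: 0.2%) <-- closest
  I: 7.0% (difference: 0.3%)
  N: 6.7% (difference: 0.6%)
  S: 6.3% (difference: 1.0%)
  H: 6.1% (difference: 1.2%)
  R: 6.0% (difference: 1.3%)
  D: 4.3% (difference: 3.0%)
Step 3: 'I' most likely represents 'O' (frequency 7.5%).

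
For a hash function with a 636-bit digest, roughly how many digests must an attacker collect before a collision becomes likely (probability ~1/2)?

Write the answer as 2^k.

Step 1: The birthday paradox gives collision probability ~50% after sqrt(2^n) = 2^(n/2) hashes.
Step 2: For 636-bit output: 2^(636/2) = 2^318.
Step 3: Approximately 2^318 hash computations needed.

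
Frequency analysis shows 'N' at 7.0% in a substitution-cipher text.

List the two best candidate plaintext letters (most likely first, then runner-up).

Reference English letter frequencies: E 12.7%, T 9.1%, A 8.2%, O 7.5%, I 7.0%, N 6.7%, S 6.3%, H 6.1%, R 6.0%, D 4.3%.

Step 1: Observed frequency of 'N' is 7.0%.
Step 2: Compute distances to each reference frequency and sort:
  I (7.0%): difference = 0.0% <-- BEST
  N (6.7%): difference = 0.3% <-- RUNNER-UP
  O (7.5%): difference = 0.5%
  S (6.3%): difference = 0.7%
  H (6.1%): difference = 0.9%
Step 3: Most likely is 'I' (7.0%, diff 0.0%); second most likely is 'N' (6.7%, diff 0.3%).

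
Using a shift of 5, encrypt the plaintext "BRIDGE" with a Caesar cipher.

Step 1: For each letter, shift forward by 5 positions (mod 26).
  B (position 1) -> position (1+5) mod 26 = 6 -> G
  R (position 17) -> position (17+5) mod 26 = 22 -> W
  I (position 8) -> position (8+5) mod 26 = 13 -> N
  D (position 3) -> position (3+5) mod 26 = 8 -> I
  G (position 6) -> position (6+5) mod 26 = 11 -> L
  E (position 4) -> position (4+5) mod 26 = 9 -> J
Result: GWNILJ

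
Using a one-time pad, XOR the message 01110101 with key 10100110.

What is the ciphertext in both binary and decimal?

Step 1: Write out the XOR operation bit by bit:
  Message: 01110101
  Key:     10100110
  XOR:     11010011
Step 2: Convert to decimal: 11010011 = 211.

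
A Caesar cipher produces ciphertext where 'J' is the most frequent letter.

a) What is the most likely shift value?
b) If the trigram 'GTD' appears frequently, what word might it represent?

Step 1: In English, 'E' is the most frequent letter (12.7%).
Step 2: The most frequent ciphertext letter is 'J' (position 9).
Step 3: Shift = (9 - 4) mod 26 = 5.
Step 4: Decrypt 'GTD' by shifting back 5:
  G -> B
  T -> O
  D -> Y
Step 5: 'GTD' decrypts to 'BOY'.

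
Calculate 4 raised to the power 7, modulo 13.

Step 1: Compute 4^7 mod 13 step by step, reducing modulo 13 at each step.
  4^1 mod 13 = 4
  4^2 mod 13 = (4 * 4) mod 13 = 3
  4^3 mod 13 = (3 * 4) mod 13 = 12
  4^4 mod 13 = (12 * 4) mod 13 = 9
  4^5 mod 13 = (9 * 4) mod 13 = 10
  4^6 mod 13 = (10 * 4) mod 13 = 1
  4^7 mod 13 = (1 * 4) mod 13 = 4
Step 2: Result = 4.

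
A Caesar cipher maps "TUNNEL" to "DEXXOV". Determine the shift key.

Step 1: Compare first letters: T (position 19) -> D (position 3).
Step 2: Shift = (3 - 19) mod 26 = 10.
The shift value is 10.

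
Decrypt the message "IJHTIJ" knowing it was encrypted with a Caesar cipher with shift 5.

Step 1: Reverse the shift by subtracting 5 from each letter position.
  I (position 8) -> position (8-5) mod 26 = 3 -> D
  J (position 9) -> position (9-5) mod 26 = 4 -> E
  H (position 7) -> position (7-5) mod 26 = 2 -> C
  T (position 19) -> position (19-5) mod 26 = 14 -> O
  I (position 8) -> position (8-5) mod 26 = 3 -> D
  J (position 9) -> position (9-5) mod 26 = 4 -> E
Decrypted message: DECODE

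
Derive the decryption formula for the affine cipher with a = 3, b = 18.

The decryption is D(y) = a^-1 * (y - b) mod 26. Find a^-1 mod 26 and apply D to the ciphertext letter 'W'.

Step 1: Find a^-1, the modular inverse of 3 mod 26.
Step 2: We need 3 * a^-1 = 1 (mod 26).
Step 3: 3 * 9 = 27 = 1 * 26 + 1, so a^-1 = 9.
Step 4: D(y) = 9(y - 18) mod 26.
Step 5: Apply to 'W' (y = 22): D(22) = 9 * (22 - 18) mod 26 = 9 * 4 mod 26 = 10 -> 'K'.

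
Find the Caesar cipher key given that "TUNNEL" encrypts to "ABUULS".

Step 1: Compare first letters: T (position 19) -> A (position 0).
Step 2: Shift = (0 - 19) mod 26 = 7.
The shift value is 7.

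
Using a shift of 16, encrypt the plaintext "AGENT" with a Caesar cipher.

Step 1: For each letter, shift forward by 16 positions (mod 26).
  A (position 0) -> position (0+16) mod 26 = 16 -> Q
  G (position 6) -> position (6+16) mod 26 = 22 -> W
  E (position 4) -> position (4+16) mod 26 = 20 -> U
  N (position 13) -> position (13+16) mod 26 = 3 -> D
  T (position 19) -> position (19+16) mod 26 = 9 -> J
Result: QWUDJ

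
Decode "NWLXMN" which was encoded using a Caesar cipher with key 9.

Step 1: Reverse the shift by subtracting 9 from each letter position.
  N (position 13) -> position (13-9) mod 26 = 4 -> E
  W (position 22) -> position (22-9) mod 26 = 13 -> N
  L (position 11) -> position (11-9) mod 26 = 2 -> C
  X (position 23) -> position (23-9) mod 26 = 14 -> O
  M (position 12) -> position (12-9) mod 26 = 3 -> D
  N (position 13) -> position (13-9) mod 26 = 4 -> E
Decrypted message: ENCODE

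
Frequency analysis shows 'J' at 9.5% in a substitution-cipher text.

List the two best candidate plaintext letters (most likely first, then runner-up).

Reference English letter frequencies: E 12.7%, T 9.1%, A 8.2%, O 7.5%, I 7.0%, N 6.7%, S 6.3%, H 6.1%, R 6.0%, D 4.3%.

Step 1: Observed frequency of 'J' is 9.5%.
Step 2: Compute distances to each reference frequency and sort:
  T (9.1%): difference = 0.4% <-- BEST
  A (8.2%): difference = 1.3% <-- RUNNER-UP
  O (7.5%): difference = 2.0%
  I (7.0%): difference = 2.5%
  N (6.7%): difference = 2.8%
Step 3: Most likely is 'T' (9.1%, diff 0.4%); second most likely is 'A' (8.2%, diff 1.3%).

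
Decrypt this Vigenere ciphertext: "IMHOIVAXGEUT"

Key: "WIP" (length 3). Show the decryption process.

Step 1: Key 'WIP' has length 3. Extended key: WIPWIPWIPWIP
Step 2: Decrypt each position:
  I(8) - W(22) = 12 = M
  M(12) - I(8) = 4 = E
  H(7) - P(15) = 18 = S
  O(14) - W(22) = 18 = S
  I(8) - I(8) = 0 = A
  V(21) - P(15) = 6 = G
  A(0) - W(22) = 4 = E
  X(23) - I(8) = 15 = P
  G(6) - P(15) = 17 = R
  E(4) - W(22) = 8 = I
  U(20) - I(8) = 12 = M
  T(19) - P(15) = 4 = E
Plaintext: MESSAGEPRIME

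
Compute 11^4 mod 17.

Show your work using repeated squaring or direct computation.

Step 1: Compute 11^4 mod 17 step by step, reducing modulo 17 at each step.
  11^1 mod 17 = 11
  11^2 mod 17 = (11 * 11) mod 17 = 2
  11^3 mod 17 = (2 * 11) mod 17 = 5
  11^4 mod 17 = (5 * 11) mod 17 = 4
Step 2: Result = 4.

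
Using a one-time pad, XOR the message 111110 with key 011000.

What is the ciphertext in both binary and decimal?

Step 1: Write out the XOR operation bit by bit:
  Message: 111110
  Key:     011000
  XOR:     100110
Step 2: Convert to decimal: 100110 = 38.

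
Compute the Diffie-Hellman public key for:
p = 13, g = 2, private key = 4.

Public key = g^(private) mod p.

Step 1: A = g^a mod p = 2^4 mod 13.
  2^1 mod 13 = 2
  2^2 mod 13 = (2 * 2) mod 13 = 4
  2^3 mod 13 = (4 * 2) mod 13 = 8
  2^4 mod 13 = (8 * 2) mod 13 = 3
Result: A = 3.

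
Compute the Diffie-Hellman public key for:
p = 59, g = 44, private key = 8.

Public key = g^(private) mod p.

Step 1: A = g^a mod p = 44^8 mod 59.
  44^1 mod 59 = 44
  44^2 mod 59 = (44 * 44) mod 59 = 48
  44^3 mod 59 = (48 * 44) mod 59 = 47
  44^4 mod 59 = (47 * 44) mod 59 = 3
  44^5 mod 59 = (3 * 44) mod 59 = 14
  44^6 mod 59 = (14 * 44) mod 59 = 26
  44^7 mod 59 = (26 * 44) mod 59 = 23
  44^8 mod 59 = (23 * 44) mod 59 = 9
Result: A = 9.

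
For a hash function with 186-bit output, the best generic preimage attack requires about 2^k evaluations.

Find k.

Step 1: The hash has a 186-bit output.
Step 2: Preimage resistance means: given a digest h(x), it should be infeasible to find any input that hashes to it.
With a 186-bit output there are 2^186 possible digests, so a generic brute-force preimage search costs about 2^186 evaluations.
Step 3: Security level = 186 bits.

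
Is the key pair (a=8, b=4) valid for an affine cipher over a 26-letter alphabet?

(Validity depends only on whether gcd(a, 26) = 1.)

Step 1: Compute gcd(8, 26).
Step 2: gcd(8, 26) = 2.
Since gcd = 2 != 1, 8 shares a common factor with 26, so it cannot be used.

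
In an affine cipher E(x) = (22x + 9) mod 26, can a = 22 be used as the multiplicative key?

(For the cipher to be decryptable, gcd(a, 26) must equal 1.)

Step 1: Compute gcd(22, 26).
Step 2: gcd(22, 26) = 2.
Since gcd = 2 != 1, 22 shares a common factor with 26, so it cannot be used.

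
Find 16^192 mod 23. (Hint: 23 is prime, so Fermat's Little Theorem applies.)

Step 1: Since 23 is prime, by Fermat's Little Theorem: 16^22 = 1 (mod 23).
Step 2: Reduce exponent: 192 mod 22 = 16.
Step 3: So 16^192 = 16^16 (mod 23).
Step 4: 16^16 mod 23 = 6.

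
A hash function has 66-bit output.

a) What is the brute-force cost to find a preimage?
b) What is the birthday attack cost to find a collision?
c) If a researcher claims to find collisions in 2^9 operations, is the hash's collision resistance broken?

Step 1: Preimage resistance requires brute-force of 2^66 operations.
Step 2: Collision resistance (birthday bound) = 2^(66/2) = 2^33.
Step 3: The claimed attack costs 2^9 operations.
Step 4: Since 2^9 < 2^33, the claimed attack beats the generic birthday bound, so collision resistance is broken.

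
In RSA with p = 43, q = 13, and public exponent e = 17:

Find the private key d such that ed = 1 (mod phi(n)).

Step 1: n = 43 * 13 = 559.
Step 2: phi(n) = 42 * 12 = 504.
Step 3: Find d such that 17 * d = 1 (mod 504).
Step 4: d = 17^(-1) mod 504 = 89.
Verification: 17 * 89 = 1513 = 3 * 504 + 1.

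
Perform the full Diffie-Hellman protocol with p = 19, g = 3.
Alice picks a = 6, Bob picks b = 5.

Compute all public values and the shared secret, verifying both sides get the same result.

Step 1: A = g^a mod p = 3^6 mod 19 = 7.
Step 2: B = g^b mod p = 3^5 mod 19 = 15.
Step 3: Alice computes s = B^a mod p = 15^6 mod 19 = 11.
Step 4: Bob computes s = A^b mod p = 7^5 mod 19 = 11.
Both sides agree: shared secret = 11.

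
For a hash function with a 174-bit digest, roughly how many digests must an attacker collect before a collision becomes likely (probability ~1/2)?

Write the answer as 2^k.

Step 1: The birthday paradox gives collision probability ~50% after sqrt(2^n) = 2^(n/2) hashes.
Step 2: For 174-bit output: 2^(174/2) = 2^87.
Step 3: Approximately 2^87 hash computations needed.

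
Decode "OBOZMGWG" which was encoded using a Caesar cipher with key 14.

Step 1: Reverse the shift by subtracting 14 from each letter position.
  O (position 14) -> position (14-14) mod 26 = 0 -> A
  B (position 1) -> position (1-14) mod 26 = 13 -> N
  O (position 14) -> position (14-14) mod 26 = 0 -> A
  Z (position 25) -> position (25-14) mod 26 = 11 -> L
  M (position 12) -> position (12-14) mod 26 = 24 -> Y
  G (position 6) -> position (6-14) mod 26 = 18 -> S
  W (position 22) -> position (22-14) mod 26 = 8 -> I
  G (position 6) -> position (6-14) mod 26 = 18 -> S
Decrypted message: ANALYSIS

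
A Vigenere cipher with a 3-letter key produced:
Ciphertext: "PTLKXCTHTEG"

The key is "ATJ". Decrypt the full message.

Step 1: Key 'ATJ' has length 3. Extended key: ATJATJATJAT
Step 2: Decrypt each position:
  P(15) - A(0) = 15 = P
  T(19) - T(19) = 0 = A
  L(11) - J(9) = 2 = C
  K(10) - A(0) = 10 = K
  X(23) - T(19) = 4 = E
  C(2) - J(9) = 19 = T
  T(19) - A(0) = 19 = T
  H(7) - T(19) = 14 = O
  T(19) - J(9) = 10 = K
  E(4) - A(0) = 4 = E
  G(6) - T(19) = 13 = N
Plaintext: PACKETTOKEN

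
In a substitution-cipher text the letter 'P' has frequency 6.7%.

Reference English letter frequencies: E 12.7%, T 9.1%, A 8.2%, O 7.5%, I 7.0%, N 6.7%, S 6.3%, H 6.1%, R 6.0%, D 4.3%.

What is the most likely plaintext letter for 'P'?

Step 1: The observed frequency is 6.7%.
Step 2: Compare with English frequencies:
  E: 12.7% (difference: 6.0%)
  T: 9.1% (difference: 2.4%)
  A: 8.2% (difference: 1.5%)
  O: 7.5% (difference: 0.8%)
  I: 7.0% (difference: 0.3%)
  N: 6.7% (difference: 0.0%) <-- closest
  S: 6.3% (difference: 0.4%)
  H: 6.1% (difference: 0.6%)
  R: 6.0% (difference: 0.7%)
  D: 4.3% (difference: 2.4%)
Step 3: 'P' most likely represents 'N' (frequency 6.7%).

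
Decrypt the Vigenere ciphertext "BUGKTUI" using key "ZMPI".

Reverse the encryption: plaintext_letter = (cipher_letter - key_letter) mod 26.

Step 1: Extend key: ZMPIZMP
Step 2: Decrypt each letter (c - k) mod 26:
  B(1) - Z(25) = (1-25) mod 26 = 2 = C
  U(20) - M(12) = (20-12) mod 26 = 8 = I
  G(6) - P(15) = (6-15) mod 26 = 17 = R
  K(10) - I(8) = (10-8) mod 26 = 2 = C
  T(19) - Z(25) = (19-25) mod 26 = 20 = U
  U(20) - M(12) = (20-12) mod 26 = 8 = I
  I(8) - P(15) = (8-15) mod 26 = 19 = T
Plaintext: CIRCUIT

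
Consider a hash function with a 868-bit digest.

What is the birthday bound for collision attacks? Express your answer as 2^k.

Step 1: The birthday paradox gives collision probability ~50% after sqrt(2^n) = 2^(n/2) hashes.
Step 2: For 868-bit output: 2^(868/2) = 2^434.
Step 3: Approximately 2^434 hash computations needed.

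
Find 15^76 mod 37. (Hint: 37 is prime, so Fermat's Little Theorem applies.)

Step 1: Since 37 is prime, by Fermat's Little Theorem: 15^36 = 1 (mod 37).
Step 2: Reduce exponent: 76 mod 36 = 4.
Step 3: So 15^76 = 15^4 (mod 37).
Step 4: 15^4 mod 37 = 9.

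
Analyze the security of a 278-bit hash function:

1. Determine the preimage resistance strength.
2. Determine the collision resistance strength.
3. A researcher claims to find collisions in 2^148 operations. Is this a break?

Step 1: Preimage resistance requires brute-force of 2^278 operations.
Step 2: Collision resistance (birthday bound) = 2^(278/2) = 2^139.
Step 3: The claimed attack costs 2^148 operations.
Step 4: Since 2^148 >= 2^139, the claimed attack is no faster than the generic birthday attack, so this does not break collision resistance.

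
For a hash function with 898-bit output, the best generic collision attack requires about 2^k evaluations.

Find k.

Step 1: The hash has a 898-bit output.
Step 2: Collision resistance means it should be infeasible to find any x != y with h(x) = h(y).
By the birthday bound, a generic collision search succeeds after about sqrt(2^898) = 2^(898/2) = 2^449 evaluations.
Step 3: Security level = 449 bits.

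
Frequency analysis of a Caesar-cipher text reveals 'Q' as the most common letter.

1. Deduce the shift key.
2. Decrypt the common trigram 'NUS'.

Step 1: In English, 'E' is the most frequent letter (12.7%).
Step 2: The most frequent ciphertext letter is 'Q' (position 16).
Step 3: Shift = (16 - 4) mod 26 = 12.
Step 4: Decrypt 'NUS' by shifting back 12:
  N -> B
  U -> I
  S -> G
Step 5: 'NUS' decrypts to 'BIG'.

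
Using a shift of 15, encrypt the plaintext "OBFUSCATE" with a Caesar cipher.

Step 1: For each letter, shift forward by 15 positions (mod 26).
  O (position 14) -> position (14+15) mod 26 = 3 -> D
  B (position 1) -> position (1+15) mod 26 = 16 -> Q
  F (position 5) -> position (5+15) mod 26 = 20 -> U
  U (position 20) -> position (20+15) mod 26 = 9 -> J
  S (position 18) -> position (18+15) mod 26 = 7 -> H
  C (position 2) -> position (2+15) mod 26 = 17 -> R
  A (position 0) -> position (0+15) mod 26 = 15 -> P
  T (position 19) -> position (19+15) mod 26 = 8 -> I
  E (position 4) -> position (4+15) mod 26 = 19 -> T
Result: DQUJHRPIT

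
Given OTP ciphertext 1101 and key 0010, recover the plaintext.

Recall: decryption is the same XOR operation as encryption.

Step 1: XOR ciphertext with key:
  Ciphertext: 1101
  Key:        0010
  XOR:        1111
Step 2: Plaintext = 1111 = 15 in decimal.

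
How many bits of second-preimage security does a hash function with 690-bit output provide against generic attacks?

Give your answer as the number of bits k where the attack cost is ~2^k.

Step 1: The hash has a 690-bit output.
Step 2: Second-preimage resistance means: given a specific input x, it should be infeasible to find a different y with h(y) = h(x).
With a 690-bit output, a generic search for a second preimage costs about 2^690 evaluations (each trial matches the fixed target with probability 2^-690).
Step 3: Security level = 690 bits.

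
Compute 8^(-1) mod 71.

Step 1: We need x such that 8 * x = 1 (mod 71).
Step 2: Using the extended Euclidean algorithm or trial:
  8 * 9 = 72 = 1 * 71 + 1.
Step 3: Since 72 mod 71 = 1, the inverse is x = 9.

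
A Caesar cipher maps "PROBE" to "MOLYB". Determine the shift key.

Step 1: Compare first letters: P (position 15) -> M (position 12).
Step 2: Shift = (12 - 15) mod 26 = 23.
The shift value is 23.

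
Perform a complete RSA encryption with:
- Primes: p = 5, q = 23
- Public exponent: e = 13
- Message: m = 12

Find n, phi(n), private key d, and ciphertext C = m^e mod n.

Step 1: n = 5 * 23 = 115.
Step 2: phi(n) = (5-1)(23-1) = 4 * 22 = 88.
Step 3: Find d = 13^(-1) mod 88 = 61.
  Verify: 13 * 61 = 793 = 1 (mod 88).
Step 4: C = 12^13 mod 115 = 52.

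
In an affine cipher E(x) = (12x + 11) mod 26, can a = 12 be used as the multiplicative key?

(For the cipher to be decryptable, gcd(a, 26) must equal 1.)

Step 1: Compute gcd(12, 26).
Step 2: gcd(12, 26) = 2.
Since gcd = 2 != 1, 12 shares a common factor with 26, so it cannot be used.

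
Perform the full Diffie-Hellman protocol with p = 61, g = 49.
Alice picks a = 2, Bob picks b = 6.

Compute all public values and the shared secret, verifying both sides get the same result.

Step 1: A = g^a mod p = 49^2 mod 61 = 22.
Step 2: B = g^b mod p = 49^6 mod 61 = 34.
Step 3: Alice computes s = B^a mod p = 34^2 mod 61 = 58.
Step 4: Bob computes s = A^b mod p = 22^6 mod 61 = 58.
Both sides agree: shared secret = 58.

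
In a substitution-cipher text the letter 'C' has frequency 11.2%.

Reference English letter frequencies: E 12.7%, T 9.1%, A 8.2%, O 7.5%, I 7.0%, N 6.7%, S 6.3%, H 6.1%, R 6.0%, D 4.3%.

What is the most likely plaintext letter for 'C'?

Step 1: The observed frequency is 11.2%.
Step 2: Compare with English frequencies:
  E: 12.7% (difference: 1.5%) <-- closest
  T: 9.1% (difference: 2.1%)
  A: 8.2% (difference: 3.0%)
  O: 7.5% (difference: 3.7%)
  I: 7.0% (difference: 4.2%)
  N: 6.7% (difference: 4.5%)
  S: 6.3% (difference: 4.9%)
  H: 6.1% (difference: 5.1%)
  R: 6.0% (difference: 5.2%)
  D: 4.3% (difference: 6.9%)
Step 3: 'C' most likely represents 'E' (frequency 12.7%).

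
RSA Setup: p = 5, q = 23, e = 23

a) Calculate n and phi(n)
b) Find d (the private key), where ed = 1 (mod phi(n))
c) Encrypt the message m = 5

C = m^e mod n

Step 1: n = 5 * 23 = 115.
Step 2: phi(n) = (5-1)(23-1) = 4 * 22 = 88.
Step 3: Find d = 23^(-1) mod 88 = 23.
  Verify: 23 * 23 = 529 = 1 (mod 88).
Step 4: C = 5^23 mod 115 = 5.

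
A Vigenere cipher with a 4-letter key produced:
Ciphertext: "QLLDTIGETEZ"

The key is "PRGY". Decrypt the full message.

Step 1: Key 'PRGY' has length 4. Extended key: PRGYPRGYPRG
Step 2: Decrypt each position:
  Q(16) - P(15) = 1 = B
  L(11) - R(17) = 20 = U
  L(11) - G(6) = 5 = F
  D(3) - Y(24) = 5 = F
  T(19) - P(15) = 4 = E
  I(8) - R(17) = 17 = R
  G(6) - G(6) = 0 = A
  E(4) - Y(24) = 6 = G
  T(19) - P(15) = 4 = E
  E(4) - R(17) = 13 = N
  Z(25) - G(6) = 19 = T
Plaintext: BUFFERAGENT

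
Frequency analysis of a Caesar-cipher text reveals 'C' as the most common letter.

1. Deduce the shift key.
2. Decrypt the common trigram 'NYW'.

Step 1: In English, 'E' is the most frequent letter (12.7%).
Step 2: The most frequent ciphertext letter is 'C' (position 2).
Step 3: Shift = (2 - 4) mod 26 = 24.
Step 4: Decrypt 'NYW' by shifting back 24:
  N -> P
  Y -> A
  W -> Y
Step 5: 'NYW' decrypts to 'PAY'.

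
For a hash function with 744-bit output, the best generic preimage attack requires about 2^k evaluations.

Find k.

Step 1: The hash has a 744-bit output.
Step 2: Preimage resistance means: given a digest h(x), it should be infeasible to find any input that hashes to it.
With a 744-bit output there are 2^744 possible digests, so a generic brute-force preimage search costs about 2^744 evaluations.
Step 3: Security level = 744 bits.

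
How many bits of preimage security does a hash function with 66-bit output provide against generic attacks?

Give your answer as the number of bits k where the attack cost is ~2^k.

Step 1: The hash has a 66-bit output.
Step 2: Preimage resistance means: given a digest h(x), it should be infeasible to find any input that hashes to it.
With a 66-bit output there are 2^66 possible digests, so a generic brute-force preimage search costs about 2^66 evaluations.
Step 3: Security level = 66 bits.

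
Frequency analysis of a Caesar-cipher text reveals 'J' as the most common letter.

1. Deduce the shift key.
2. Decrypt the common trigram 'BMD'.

Step 1: In English, 'E' is the most frequent letter (12.7%).
Step 2: The most frequent ciphertext letter is 'J' (position 9).
Step 3: Shift = (9 - 4) mod 26 = 5.
Step 4: Decrypt 'BMD' by shifting back 5:
  B -> W
  M -> H
  D -> Y
Step 5: 'BMD' decrypts to 'WHY'.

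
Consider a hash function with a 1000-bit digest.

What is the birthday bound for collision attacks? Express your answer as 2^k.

Step 1: The birthday paradox gives collision probability ~50% after sqrt(2^n) = 2^(n/2) hashes.
Step 2: For 1000-bit output: 2^(1000/2) = 2^500.
Step 3: Approximately 2^500 hash computations needed.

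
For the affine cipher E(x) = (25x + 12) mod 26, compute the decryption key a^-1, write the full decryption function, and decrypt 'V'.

Step 1: Find a^-1, the modular inverse of 25 mod 26.
Step 2: We need 25 * a^-1 = 1 (mod 26).
Step 3: 25 * 25 = 625 = 24 * 26 + 1, so a^-1 = 25.
Step 4: D(y) = 25(y - 12) mod 26.
Step 5: Apply to 'V' (y = 21): D(21) = 25 * (21 - 12) mod 26 = 25 * 9 mod 26 = 17 -> 'R'.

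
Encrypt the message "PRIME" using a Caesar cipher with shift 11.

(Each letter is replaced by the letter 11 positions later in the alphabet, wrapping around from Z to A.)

Step 1: For each letter, shift forward by 11 positions (mod 26).
  P (position 15) -> position (15+11) mod 26 = 0 -> A
  R (position 17) -> position (17+11) mod 26 = 2 -> C
  I (position 8) -> position (8+11) mod 26 = 19 -> T
  M (position 12) -> position (12+11) mod 26 = 23 -> X
  E (position 4) -> position (4+11) mod 26 = 15 -> P
Result: ACTXP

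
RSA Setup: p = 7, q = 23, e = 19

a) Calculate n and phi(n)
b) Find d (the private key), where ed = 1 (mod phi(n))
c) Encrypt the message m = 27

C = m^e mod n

Step 1: n = 7 * 23 = 161.
Step 2: phi(n) = (7-1)(23-1) = 6 * 22 = 132.
Step 3: Find d = 19^(-1) mod 132 = 7.
  Verify: 19 * 7 = 133 = 1 (mod 132).
Step 4: C = 27^19 mod 161 = 55.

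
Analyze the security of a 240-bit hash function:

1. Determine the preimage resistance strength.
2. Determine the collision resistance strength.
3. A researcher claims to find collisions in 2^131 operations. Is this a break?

Step 1: Preimage resistance requires brute-force of 2^240 operations.
Step 2: Collision resistance (birthday bound) = 2^(240/2) = 2^120.
Step 3: The claimed attack costs 2^131 operations.
Step 4: Since 2^131 >= 2^120, the claimed attack is no faster than the generic birthday attack, so this does not break collision resistance.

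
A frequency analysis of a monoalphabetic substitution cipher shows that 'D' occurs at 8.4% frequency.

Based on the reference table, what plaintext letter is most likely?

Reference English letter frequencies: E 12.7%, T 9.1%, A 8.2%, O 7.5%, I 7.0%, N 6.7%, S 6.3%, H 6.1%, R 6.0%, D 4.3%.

Step 1: The observed frequency is 8.4%.
Step 2: Compare with English frequencies:
  E: 12.7% (difference: 4.3%)
  T: 9.1% (difference: 0.7%)
  A: 8.2% (difference: 0.2%) <-- closest
  O: 7.5% (difference: 0.9%)
  I: 7.0% (difference: 1.4%)
  N: 6.7% (difference: 1.7%)
  S: 6.3% (difference: 2.1%)
  H: 6.1% (difference: 2.3%)
  R: 6.0% (difference: 2.4%)
  D: 4.3% (difference: 4.1%)
Step 3: 'D' most likely represents 'A' (frequency 8.2%).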